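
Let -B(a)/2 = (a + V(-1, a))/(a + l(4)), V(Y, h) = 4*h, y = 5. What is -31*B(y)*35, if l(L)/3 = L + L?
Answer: 54250/29 ≈ 1870.7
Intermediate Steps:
l(L) = 6*L (l(L) = 3*(L + L) = 3*(2*L) = 6*L)
B(a) = -10*a/(24 + a) (B(a) = -2*(a + 4*a)/(a + 6*4) = -2*5*a/(a + 24) = -2*5*a/(24 + a) = -10*a/(24 + a))
-31*B(y)*35 = -(-310)*5/(24 + 5)*35 = -(-310)*5/29*35 = -31*(-50/29)*35 = (1550/29)*35 = 54250/29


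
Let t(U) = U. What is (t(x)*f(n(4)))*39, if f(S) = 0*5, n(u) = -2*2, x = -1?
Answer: 0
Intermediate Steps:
n(u) = -4
f(S) = 0
(t(x)*f(n(4)))*39 = -1*0*39 = 0*39 = 0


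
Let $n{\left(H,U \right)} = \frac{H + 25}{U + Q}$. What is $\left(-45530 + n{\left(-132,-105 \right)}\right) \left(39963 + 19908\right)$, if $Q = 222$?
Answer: $- \frac{106313273969}{39} \approx -2.726 \cdot 10^{9}$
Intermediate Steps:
$n{\left(H,U \right)} = \frac{25 + H}{222 + U}$ ($n{\left(H,U \right)} = \frac{H + 25}{U + 222} = \frac{25 + H}{222 + U}$)
$\left(-45530 + n{\left(-132,-105 \right)}\right) \left(39963 + 19908\right) = \left(-45530 + \frac{25 - 132}{222 - 105}\right) \left(39963 + 19908\right) = \left(-45530 + \frac{1}{117} \left(-107\right)\right) 59871 = \left(-45530 - \frac{107}{117}\right) 59871 = \left(- \frac{5327117}{117}\right) 59871 = - \frac{106313273969}{39}$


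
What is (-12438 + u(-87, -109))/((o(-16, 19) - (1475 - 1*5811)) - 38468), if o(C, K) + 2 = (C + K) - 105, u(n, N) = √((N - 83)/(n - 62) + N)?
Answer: 691/1902 - I*√2391301/5101164 ≈ 0.3633 - 0.00030314*I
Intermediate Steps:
u(n, N) = √(N + (-83 + N)/(-62 + n)) (u(n, N) = √((-83 + N)/(-62 + n) + N) = √(N + (-83 + N)/(-62 + n)))
o(C, K) = -107 + C + K (o(C, K) = -2 + ((C + K) - 105) = -2 + (-105 + C + K) = -107 + C + K)
(-12438 + u(-87, -109))/((o(-16, 19) - (1475 - 1*5811)) - 38468) = (-12438 + √((-83 - 109 - 109*(-62 - 87))/(-62 - 87)))/(((-107 - 16 + 19) - (1475 - 1*5811)) - 38468) = (-12438 + √((-83 - 109 - 109*(-149))/(-149)))/((-104 - (1475 - 5811)) - 38468) = (-12438 + √(-(-83 - 109 + 16241)/149))/((-104 - 1*(-4336)) - 38468) = (-12438 + √(-1/149*16049))/((-104 + 4336) - 38468) = (-12438 + √(-16049/149))/(4232 - 38468) = (-12438 + I*√2391301/149)/(-34236) = (-12438 + I*√2391301/149)*(-1/34236) = 691/1902 - I*√2391301/5101164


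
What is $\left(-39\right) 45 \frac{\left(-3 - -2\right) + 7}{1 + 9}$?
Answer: $-1053$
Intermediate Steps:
$\left(-39\right) 45 \frac{\left(-3 - -2\right) + 7}{1 + 9} = - 1755 \frac{\left(-3 + 2\right) + 7}{10} = - 1755 \left(-1 + 7\right) \frac{1}{10} = - 1755 \cdot 6 \cdot \frac{1}{10} = \left(-1755\right) \frac{3}{5} = -1053$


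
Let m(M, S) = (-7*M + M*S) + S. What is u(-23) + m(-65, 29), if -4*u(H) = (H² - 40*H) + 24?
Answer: -7077/4 ≈ -1769.3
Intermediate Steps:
u(H) = -6 + 10*H - H²/4 (u(H) = -((H² - 40*H) + 24)/4 = -(24 + H² - 40*H)/4 = -6 + 10*H - H²/4)
m(M, S) = S - 7*M + M*S
u(-23) + m(-65, 29) = (-6 + 10*(-23) - ¼*(-23)²) + (29 - 7*(-65) - 65*29) = (-6 - 230 - ¼*529) + (29 + 455 - 1885) = (-6 - 230 - 529/4) - 1401 = -1473/4 - 1401 = -7077/4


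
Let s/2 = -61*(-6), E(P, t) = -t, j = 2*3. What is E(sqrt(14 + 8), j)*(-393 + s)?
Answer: -2034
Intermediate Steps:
j = 6
s = 732 (s = 2*(-61*(-6)) = 2*366 = 732)
E(sqrt(14 + 8), j)*(-393 + s) = (-1*6)*(-393 + 732) = -6*339 = -2034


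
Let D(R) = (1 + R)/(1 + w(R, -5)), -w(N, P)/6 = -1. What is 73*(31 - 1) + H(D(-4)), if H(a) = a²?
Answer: 107319/49 ≈ 2190.2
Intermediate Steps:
w(N, P) = 6 (w(N, P) = -6*(-1) = 6)
D(R) = ⅐ + R/7 (D(R) = (1 + R)/(1 + 6) = (1 + R)/7 = (1 + R)*(⅐) = ⅐ + R/7)
73*(31 - 1) + H(D(-4)) = 73*(31 - 1) + (⅐ + (⅐)*(-4))² = 73*30 + (⅐ - 4/7)² = 2190 + (-3/7)² = 2190 + 9/49 = 107319/49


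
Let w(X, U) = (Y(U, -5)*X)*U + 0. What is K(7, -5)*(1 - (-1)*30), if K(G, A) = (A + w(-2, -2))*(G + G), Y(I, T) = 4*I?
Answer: -16058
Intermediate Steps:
w(X, U) = 4*X*U**2 (w(X, U) = ((4*U)*X)*U + 0 = (4*U*X)*U + 0 = 4*X*U**2 + 0 = 4*X*U**2)
K(G, A) = 2*G*(-32 + A) (K(G, A) = (A + 4*(-2)*(-2)**2)*(G + G) = (A + 4*(-2)*4)*(2*G) = (A - 32)*(2*G) = (-32 + A)*(2*G) = 2*G*(-32 + A))
K(7, -5)*(1 - (-1)*30) = (2*7*(-32 - 5))*(1 - (-1)*30) = (2*7*(-37))*(1 - 1*(-30)) = -518*(1 + 30) = -518*31 = -16058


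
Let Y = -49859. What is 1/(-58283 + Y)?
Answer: -1/108142 ≈ -9.2471e-6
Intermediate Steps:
1/(-58283 + Y) = 1/(-58283 - 49859) = 1/(-108142) = -1/108142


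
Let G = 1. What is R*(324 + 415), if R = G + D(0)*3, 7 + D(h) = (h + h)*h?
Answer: -14780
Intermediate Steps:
D(h) = -7 + 2*h² (D(h) = -7 + (h + h)*h = -7 + (2*h)*h = -7 + 2*h²)
R = -20 (R = 1 + (-7 + 2*0²)*3 = 1 + (-7 + 2*0)*3 = 1 + (-7 + 0)*3 = 1 - 7*3 = 1 - 21 = -20)
R*(324 + 415) = -20*(324 + 415) = -20*739 = -14780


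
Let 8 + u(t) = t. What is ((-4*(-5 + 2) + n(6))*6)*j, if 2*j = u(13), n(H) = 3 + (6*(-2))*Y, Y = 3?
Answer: -315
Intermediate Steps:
u(t) = -8 + t
n(H) = -33 (n(H) = 3 + (6*(-2))*3 = 3 - 12*3 = 3 - 36 = -33)
j = 5/2 (j = (-8 + 13)/2 = (½)*5 = 5/2 ≈ 2.5000)
((-4*(-5 + 2) + n(6))*6)*j = ((-4*(-5 + 2) - 33)*6)*(5/2) = ((-4*(-3) - 33)*6)*(5/2) = ((12 - 33)*6)*(5/2) = -21*6*(5/2) = -126*5/2 = -315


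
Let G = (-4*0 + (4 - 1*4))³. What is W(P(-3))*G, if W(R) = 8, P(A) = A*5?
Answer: 0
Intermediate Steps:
P(A) = 5*A
G = 0 (G = (0 + (4 - 4))³ = (0 + 0)³ = 0³ = 0)
W(P(-3))*G = 8*0 = 0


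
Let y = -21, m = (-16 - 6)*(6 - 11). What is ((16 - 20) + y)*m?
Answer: -2750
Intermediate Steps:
m = 110 (m = -22*(-5) = 110)
((16 - 20) + y)*m = ((16 - 20) - 21)*110 = (-4 - 21)*110 = -25*110 = -2750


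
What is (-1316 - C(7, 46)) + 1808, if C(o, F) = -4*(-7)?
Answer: 464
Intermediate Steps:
C(o, F) = 28
(-1316 - C(7, 46)) + 1808 = (-1316 - 1*28) + 1808 = (-1316 - 28) + 1808 = -1344 + 1808 = 464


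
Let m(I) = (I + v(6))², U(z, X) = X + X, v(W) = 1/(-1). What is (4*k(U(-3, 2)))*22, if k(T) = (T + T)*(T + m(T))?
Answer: 9152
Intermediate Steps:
v(W) = -1
U(z, X) = 2*X
m(I) = (-1 + I)² (m(I) = (I - 1)² = (-1 + I)²)
k(T) = 2*T*(T + (-1 + T)²) (k(T) = (T + T)*(T + (-1 + T)²) = (2*T)*(T + (-1 + T)²) = 2*T*(T + (-1 + T)²))
(4*k(U(-3, 2)))*22 = (4*(2*(2*2)*(2*2 + (-1 + 2*2)²)))*22 = (4*(2*4*(4 + (-1 + 4)²)))*22 = (4*(2*4*(4 + 3²)))*22 = (4*(2*4*(4 + 9)))*22 = (4*(2*4*13))*22 = (4*104)*22 = 416*22 = 9152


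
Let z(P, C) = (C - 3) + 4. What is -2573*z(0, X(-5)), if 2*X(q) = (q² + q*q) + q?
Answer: -120931/2 ≈ -60466.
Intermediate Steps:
X(q) = q² + q/2 (X(q) = ((q² + q*q) + q)/2 = ((q² + q²) + q)/2 = (2*q² + q)/2 = (q + 2*q²)/2 = q² + q/2)
z(P, C) = 1 + C (z(P, C) = (-3 + C) + 4 = 1 + C)
-2573*z(0, X(-5)) = -2573*(1 - 5*(½ - 5)) = -2573*(1 - 5*(-9/2)) = -2573*(1 + 45/2) = -2573*47/2 = -120931/2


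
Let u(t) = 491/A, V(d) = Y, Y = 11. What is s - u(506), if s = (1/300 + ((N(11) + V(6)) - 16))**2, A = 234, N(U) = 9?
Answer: 5432071/390000 ≈ 13.928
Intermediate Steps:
V(d) = 11
u(t) = 491/234
s = 1442401/90000 (s = (1/300 + ((9 + 11) - 16))**2 = (1/300 + (20 - 16))**2 = (1/300 + 4)**2 = (1201/300)**2 = 1442401/90000 ≈ 16.027)
s - u(506) = 1442401/90000 - 1*491/234 = 1442401/90000 - 491/234 = 5432071/390000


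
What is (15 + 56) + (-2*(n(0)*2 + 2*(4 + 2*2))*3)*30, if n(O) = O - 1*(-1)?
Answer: -3169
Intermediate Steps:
n(O) = 1 + O (n(O) = O + 1 = 1 + O)
(15 + 56) + (-2*(n(0)*2 + 2*(4 + 2*2))*3)*30 = (15 + 56) + (-2*((1 + 0)*2 + 2*(4 + 2*2))*3)*30 = 71 + (-2*(1*2 + 2*(4 + 4))*3)*30 = 71 + (-2*(2 + 2*8)*3)*30 = 71 + (-2*(2 + 16)*3)*30 = 71 + (-2*18*3)*30 = 71 - 36*3*30 = 71 - 108*30 = 71 - 3240 = -3169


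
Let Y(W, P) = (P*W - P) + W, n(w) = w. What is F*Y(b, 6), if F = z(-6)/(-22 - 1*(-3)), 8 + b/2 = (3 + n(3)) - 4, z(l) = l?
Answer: -540/19 ≈ -28.421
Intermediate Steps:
b = -12 (b = -16 + 2*((3 + 3) - 4) = -16 + 2*(6 - 4) = -16 + 2*2 = -16 + 4 = -12)
Y(W, P) = W - P + P*W (Y(W, P) = (-P + P*W) + W = W - P + P*W)
F = 6/19 (F = -6/(-22 - 1*(-3)) = -6/(-22 + 3) = -6/(-19) = -6*(-1/19) = 6/19 ≈ 0.31579)
F*Y(b, 6) = 6*(-12 - 1*6 + 6*(-12))/19 = 6*(-12 - 6 - 72)/19 = (6/19)*(-90) = -540/19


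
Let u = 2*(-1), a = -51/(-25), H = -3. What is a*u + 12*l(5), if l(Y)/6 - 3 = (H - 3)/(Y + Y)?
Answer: 4218/25 ≈ 168.72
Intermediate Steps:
l(Y) = 18 - 18/Y (l(Y) = 18 + 6*((-3 - 3)/(Y + Y)) = 18 + 6*(-6*1/(2*Y)) = 18 + 6*(-3/Y) = 18 - 18/Y)
a = 51/25 (a = -51*(-1/25) = 51/25 ≈ 2.0400)
u = -2
a*u + 12*l(5) = (51/25)*(-2) + 12*(18 - 18/5) = -102/25 + 12*(18 - 18*⅕) = -102/25 + 12*(18 - 18/5) = -102/25 + 12*(72/5) = -102/25 + 864/5 = 4218/25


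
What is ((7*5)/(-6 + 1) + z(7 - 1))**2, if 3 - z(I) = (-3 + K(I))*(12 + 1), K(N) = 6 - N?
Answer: 1225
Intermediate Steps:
z(I) = -36 + 13*I (z(I) = 3 - (-3 + (6 - I))*(12 + 1) = 3 - (3 - I)*13 = 3 - (39 - 13*I) = 3 + (-39 + 13*I) = -36 + 13*I)
((7*5)/(-6 + 1) + z(7 - 1))**2 = ((7*5)/(-6 + 1) + (-36 + 13*(7 - 1)))**2 = (35/(-5) + (-36 + 13*6))**2 = (35*(-1/5) + (-36 + 78))**2 = (-7 + 42)**2 = 35**2 = 1225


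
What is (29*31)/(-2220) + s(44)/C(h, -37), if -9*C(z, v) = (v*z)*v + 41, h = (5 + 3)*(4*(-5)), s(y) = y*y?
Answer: -14381711/44197980 ≈ -0.32539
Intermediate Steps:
s(y) = y²
h = -160 (h = 8*(-20) = -160)
C(z, v) = -41/9 - z*v²/9 (C(z, v) = -((v*z)*v + 41)/9 = -(z*v² + 41)/9 = -(41 + z*v²)/9 = -41/9 - z*v²/9)
(29*31)/(-2220) + s(44)/C(h, -37) = (29*31)/(-2220) + 44²/(-41/9 - ⅑*(-160)*(-37)²) = 899*(-1/2220) + 1936/(-41/9 - ⅑*(-160)*1369) = -899/2220 + 1936/(-41/9 + 219040/9) = -899/2220 + 1936/(218999/9) = -899/2220 + 1936*(9/218999) = -899/2220 + 1584/19909 = -14381711/44197980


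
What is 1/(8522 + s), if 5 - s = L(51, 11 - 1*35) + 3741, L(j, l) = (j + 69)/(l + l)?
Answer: 2/9577 ≈ 0.00020883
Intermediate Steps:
L(j, l) = (69 + j)/(2*l) (L(j, l) = (69 + j)/((2*l)) = (69 + j)*(1/(2*l)) = (69 + j)/(2*l))
s = -7467/2 (s = 5 - ((69 + 51)/(2*(11 - 1*35)) + 3741) = 5 - ((1/2)*120/(11 - 35) + 3741) = 5 - ((1/2)*120/(-24) + 3741) = 5 - ((1/2)*(-1/24)*120 + 3741) = 5 - (-5/2 + 3741) = 5 - 1*7477/2 = 5 - 7477/2 = -7467/2 ≈ -3733.5)
1/(8522 + s) = 1/(8522 - 7467/2) = 1/(9577/2) = 2/9577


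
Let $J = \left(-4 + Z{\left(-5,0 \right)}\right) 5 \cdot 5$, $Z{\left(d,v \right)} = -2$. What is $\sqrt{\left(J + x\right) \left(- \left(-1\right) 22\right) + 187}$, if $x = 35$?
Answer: $i \sqrt{2343} \approx 48.405 i$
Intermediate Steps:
$J = -150$ ($J = \left(-4 - 2\right) 5 \cdot 5 = \left(-6\right) 25 = -150$)
$\sqrt{\left(J + x\right) \left(- \left(-1\right) 22\right) + 187} = \sqrt{\left(-150 + 35\right) \left(- \left(-1\right) 22\right) + 187} = \sqrt{- 115 \left(\left(-1\right) \left(-22\right)\right) + 187} = \sqrt{\left(-115\right) 22 + 187} = \sqrt{-2530 + 187} = \sqrt{-2343} = i \sqrt{2343}$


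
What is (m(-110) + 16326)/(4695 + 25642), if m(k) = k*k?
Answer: 28426/30337 ≈ 0.93701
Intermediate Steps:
m(k) = k**2
(m(-110) + 16326)/(4695 + 25642) = ((-110)**2 + 16326)/(4695 + 25642) = (12100 + 16326)/30337 = 28426*(1/30337) = 28426/30337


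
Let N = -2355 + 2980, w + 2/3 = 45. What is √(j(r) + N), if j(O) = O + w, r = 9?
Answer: √6105/3 ≈ 26.045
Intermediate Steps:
w = 133/3 (w = -⅔ + 45 = 133/3 ≈ 44.333)
N = 625
j(O) = 133/3 + O (j(O) = O + 133/3 = 133/3 + O)
√(j(r) + N) = √((133/3 + 9) + 625) = √(160/3 + 625) = √(2035/3) = √6105/3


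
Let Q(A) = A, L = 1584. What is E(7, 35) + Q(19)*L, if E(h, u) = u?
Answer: 30131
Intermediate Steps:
E(7, 35) + Q(19)*L = 35 + 19*1584 = 35 + 30096 = 30131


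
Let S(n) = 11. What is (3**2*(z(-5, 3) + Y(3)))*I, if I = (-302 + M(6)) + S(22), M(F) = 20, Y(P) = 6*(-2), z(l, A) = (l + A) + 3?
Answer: 26829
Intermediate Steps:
z(l, A) = 3 + A + l (z(l, A) = (A + l) + 3 = 3 + A + l)
Y(P) = -12
I = -271 (I = (-302 + 20) + 11 = -282 + 11 = -271)
(3**2*(z(-5, 3) + Y(3)))*I = (3**2*((3 + 3 - 5) - 12))*(-271) = (9*(1 - 12))*(-271) = (9*(-11))*(-271) = -99*(-271) = 26829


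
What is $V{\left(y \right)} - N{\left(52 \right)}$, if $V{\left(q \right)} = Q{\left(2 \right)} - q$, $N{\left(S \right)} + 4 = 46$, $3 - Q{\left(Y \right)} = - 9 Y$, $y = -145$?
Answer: $124$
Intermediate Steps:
$Q{\left(Y \right)} = 3 + 9 Y$ ($Q{\left(Y \right)} = 3 - - 9 Y = 3 + 9 Y$)
$N{\left(S \right)} = 42$ ($N{\left(S \right)} = -4 + 46 = 42$)
$V{\left(q \right)} = 21 - q$ ($V{\left(q \right)} = \left(3 + 9 \cdot 2\right) - q = \left(3 + 18\right) - q = 21 - q$)
$V{\left(y \right)} - N{\left(52 \right)} = \left(21 - -145\right) - 42 = \left(21 + 145\right) - 42 = 166 - 42 = 124$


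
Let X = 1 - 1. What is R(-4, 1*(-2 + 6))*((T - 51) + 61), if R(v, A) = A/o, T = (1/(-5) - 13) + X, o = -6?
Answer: 32/15 ≈ 2.1333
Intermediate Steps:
X = 0
T = -66/5 (T = (1/(-5) - 13) + 0 = (-⅕ - 13) + 0 = -66/5 + 0 = -66/5 ≈ -13.200)
R(v, A) = -A/6 (R(v, A) = A/(-6) = A*(-⅙) = -A/6)
R(-4, 1*(-2 + 6))*((T - 51) + 61) = (-(-2 + 6)/6)*((-66/5 - 51) + 61) = (-4/6)*(-321/5 + 61) = -⅙*4*(-16/5) = -⅔*(-16/5) = 32/15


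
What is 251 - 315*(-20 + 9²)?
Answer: -18964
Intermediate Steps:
251 - 315*(-20 + 9²) = 251 - 315*(-20 + 81) = 251 - 315*61 = 251 - 19215 = -18964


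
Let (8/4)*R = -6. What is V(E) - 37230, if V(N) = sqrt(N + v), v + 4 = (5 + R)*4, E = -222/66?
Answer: -37230 + sqrt(77)/11 ≈ -37229.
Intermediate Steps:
R = -3 (R = (1/2)*(-6) = -3)
E = -37/11 (E = -222*1/66 = -37/11 ≈ -3.3636)
v = 4 (v = -4 + (5 - 3)*4 = -4 + 2*4 = -4 + 8 = 4)
V(N) = sqrt(4 + N) (V(N) = sqrt(N + 4) = sqrt(4 + N))
V(E) - 37230 = sqrt(4 - 37/11) - 37230 = sqrt(7/11) - 37230 = sqrt(77)/11 - 37230 = -37230 + sqrt(77)/11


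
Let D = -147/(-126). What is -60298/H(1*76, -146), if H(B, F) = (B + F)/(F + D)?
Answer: -3742783/30 ≈ -1.2476e+5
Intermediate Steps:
D = 7/6 (D = -147*(-1/126) = 7/6 ≈ 1.1667)
H(B, F) = (B + F)/(7/6 + F) (H(B, F) = (B + F)/(F + 7/6) = (B + F)/(7/6 + F))
-60298/H(1*76, -146) = -60298*(7 + 6*(-146))/(6*(1*76 - 146)) = -60298*(7 - 876)/(6*(76 - 146)) = -60298/(6*(-70)/(-869)) = -60298/(6*(-1/869)*(-70)) = -60298/420/869 = -60298*869/420 = -3742783/30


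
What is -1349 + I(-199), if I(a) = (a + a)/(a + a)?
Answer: -1348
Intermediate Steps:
I(a) = 1 (I(a) = (2*a)/((2*a)) = (2*a)*(1/(2*a)) = 1)
-1349 + I(-199) = -1349 + 1 = -1348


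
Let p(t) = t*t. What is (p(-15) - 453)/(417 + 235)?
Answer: -57/163 ≈ -0.34969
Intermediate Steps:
p(t) = t²
(p(-15) - 453)/(417 + 235) = ((-15)² - 453)/(417 + 235) = (225 - 453)/652 = -228*1/652 = -57/163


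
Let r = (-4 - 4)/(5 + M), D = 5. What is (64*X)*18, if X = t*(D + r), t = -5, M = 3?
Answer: -23040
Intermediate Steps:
r = -1 (r = (-4 - 4)/(5 + 3) = -8/8 = -8*⅛ = -1)
X = -20 (X = -5*(5 - 1) = -5*4 = -20)
(64*X)*18 = (64*(-20))*18 = -1280*18 = -23040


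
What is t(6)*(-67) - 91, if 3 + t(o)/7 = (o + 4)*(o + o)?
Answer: -54964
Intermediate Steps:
t(o) = -21 + 14*o*(4 + o) (t(o) = -21 + 7*((o + 4)*(o + o)) = -21 + 7*((4 + o)*(2*o)) = -21 + 7*(2*o*(4 + o)) = -21 + 14*o*(4 + o))
t(6)*(-67) - 91 = (-21 + 14*6² + 56*6)*(-67) - 91 = (-21 + 14*36 + 336)*(-67) - 91 = (-21 + 504 + 336)*(-67) - 91 = 819*(-67) - 91 = -54873 - 91 = -54964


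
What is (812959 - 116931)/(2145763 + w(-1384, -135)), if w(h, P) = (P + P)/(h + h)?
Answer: 963302752/2969736127 ≈ 0.32437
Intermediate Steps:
w(h, P) = P/h (w(h, P) = (2*P)/((2*h)) = (2*P)*(1/(2*h)) = P/h)
(812959 - 116931)/(2145763 + w(-1384, -135)) = (812959 - 116931)/(2145763 - 135/(-1384)) = 696028/(2145763 - 135*(-1/1384)) = 696028/(2145763 + 135/1384) = 696028/(2969736127/1384) = 696028*(1384/2969736127) = 963302752/2969736127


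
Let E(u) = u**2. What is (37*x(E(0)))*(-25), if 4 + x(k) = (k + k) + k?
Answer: 3700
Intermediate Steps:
x(k) = -4 + 3*k (x(k) = -4 + ((k + k) + k) = -4 + (2*k + k) = -4 + 3*k)
(37*x(E(0)))*(-25) = (37*(-4 + 3*0**2))*(-25) = (37*(-4 + 3*0))*(-25) = (37*(-4 + 0))*(-25) = (37*(-4))*(-25) = -148*(-25) = 3700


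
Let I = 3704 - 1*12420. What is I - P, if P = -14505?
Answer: 5789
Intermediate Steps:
I = -8716 (I = 3704 - 12420 = -8716)
I - P = -8716 - 1*(-14505) = -8716 + 14505 = 5789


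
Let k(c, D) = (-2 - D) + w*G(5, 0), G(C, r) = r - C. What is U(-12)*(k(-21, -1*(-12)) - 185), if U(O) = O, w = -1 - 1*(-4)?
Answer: 2568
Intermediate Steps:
w = 3 (w = -1 + 4 = 3)
k(c, D) = -17 - D (k(c, D) = (-2 - D) + 3*(0 - 1*5) = (-2 - D) + 3*(0 - 5) = (-2 - D) + 3*(-5) = (-2 - D) - 15 = -17 - D)
U(-12)*(k(-21, -1*(-12)) - 185) = -12*((-17 - (-1)*(-12)) - 185) = -12*((-17 - 1*12) - 185) = -12*((-17 - 12) - 185) = -12*(-29 - 185) = -12*(-214) = 2568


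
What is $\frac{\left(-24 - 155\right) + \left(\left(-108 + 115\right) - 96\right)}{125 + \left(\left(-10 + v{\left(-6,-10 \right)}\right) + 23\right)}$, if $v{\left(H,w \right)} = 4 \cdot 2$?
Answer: $- \frac{134}{73} \approx -1.8356$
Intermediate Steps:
$v{\left(H,w \right)} = 8$
$\frac{\left(-24 - 155\right) + \left(\left(-108 + 115\right) - 96\right)}{125 + \left(\left(-10 + v{\left(-6,-10 \right)}\right) + 23\right)} = \frac{\left(-24 - 155\right) + \left(\left(-108 + 115\right) - 96\right)}{125 + \left(\left(-10 + 8\right) + 23\right)} = \frac{-179 + \left(7 - 96\right)}{125 + \left(-2 + 23\right)} = \frac{-179 - 89}{125 + 21} = - \frac{268}{146} = \left(-268\right) \frac{1}{146} = - \frac{134}{73}$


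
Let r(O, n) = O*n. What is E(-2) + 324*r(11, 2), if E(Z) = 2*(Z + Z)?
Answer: 7120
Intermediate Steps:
E(Z) = 4*Z (E(Z) = 2*(2*Z) = 4*Z)
E(-2) + 324*r(11, 2) = 4*(-2) + 324*(11*2) = -8 + 324*22 = -8 + 7128 = 7120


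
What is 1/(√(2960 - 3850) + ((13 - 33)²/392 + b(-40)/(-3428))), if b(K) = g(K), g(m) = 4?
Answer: 1797342393/1571268649211 - 1763412049*I*√890/1571268649211 ≈ 0.0011439 - 0.033481*I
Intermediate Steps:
b(K) = 4
1/(√(2960 - 3850) + ((13 - 33)²/392 + b(-40)/(-3428))) = 1/(√(2960 - 3850) + ((13 - 33)²/392 + 4/(-3428))) = 1/(√(-890) + ((-20)²*(1/392) + 4*(-1/3428))) = 1/(I*√890 + (400*(1/392) - 1/857)) = 1/(I*√890 + (50/49 - 1/857)) = 1/(I*√890 + 42801/41993) = 1/(42801/41993 + I*√890)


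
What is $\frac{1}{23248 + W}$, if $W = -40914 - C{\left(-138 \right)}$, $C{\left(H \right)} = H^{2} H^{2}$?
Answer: $- \frac{1}{362691602} \approx -2.7572 \cdot 10^{-9}$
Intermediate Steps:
$C{\left(H \right)} = H^{4}$
$W = -362714850$ ($W = -40914 - \left(-138\right)^{4} = -40914 - 362673936 = -362714850$)
$\frac{1}{23248 + W} = \frac{1}{23248 - 362714850} = \frac{1}{-362691602} = - \frac{1}{362691602}$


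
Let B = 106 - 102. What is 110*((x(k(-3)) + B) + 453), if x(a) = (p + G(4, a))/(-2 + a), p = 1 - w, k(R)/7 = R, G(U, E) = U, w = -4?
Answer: 1155220/23 ≈ 50227.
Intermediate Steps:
B = 4
k(R) = 7*R
p = 5 (p = 1 - 1*(-4) = 1 + 4 = 5)
x(a) = 9/(-2 + a) (x(a) = (5 + 4)/(-2 + a) = 9/(-2 + a))
110*((x(k(-3)) + B) + 453) = 110*((9/(-2 + 7*(-3)) + 4) + 453) = 110*((9/(-2 - 21) + 4) + 453) = 110*((9/(-23) + 4) + 453) = 110*((9*(-1/23) + 4) + 453) = 110*((-9/23 + 4) + 453) = 110*(83/23 + 453) = 110*(10502/23) = 1155220/23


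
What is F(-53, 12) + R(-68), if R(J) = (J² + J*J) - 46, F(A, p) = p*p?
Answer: 9346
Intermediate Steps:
F(A, p) = p²
R(J) = -46 + 2*J² (R(J) = (J² + J²) - 46 = 2*J² - 46 = -46 + 2*J²)
F(-53, 12) + R(-68) = 12² + (-46 + 2*(-68)²) = 144 + (-46 + 2*4624) = 144 + (-46 + 9248) = 144 + 9202 = 9346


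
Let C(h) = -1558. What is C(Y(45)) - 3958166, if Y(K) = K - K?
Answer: -3959724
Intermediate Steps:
Y(K) = 0
C(Y(45)) - 3958166 = -1558 - 3958166 = -3959724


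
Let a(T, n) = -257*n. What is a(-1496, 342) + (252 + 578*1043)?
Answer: 515212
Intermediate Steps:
a(-1496, 342) + (252 + 578*1043) = -257*342 + (252 + 578*1043) = -87894 + (252 + 602854) = -87894 + 603106 = 515212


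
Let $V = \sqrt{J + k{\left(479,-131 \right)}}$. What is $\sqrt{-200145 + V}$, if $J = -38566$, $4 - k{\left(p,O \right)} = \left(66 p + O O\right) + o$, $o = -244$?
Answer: $\sqrt{-200145 + 3 i \sqrt{9677}} \approx 0.33 + 447.38 i$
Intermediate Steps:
$k{\left(p,O \right)} = 248 - O^{2} - 66 p$ ($k{\left(p,O \right)} = 4 - \left(\left(66 p + O O\right) - 244\right) = 4 - \left(\left(66 p + O^{2}\right) - 244\right) = 4 - \left(\left(O^{2} + 66 p\right) - 244\right) = 4 - \left(-244 + O^{2} + 66 p\right) = 248 - O^{2} - 66 p$)
$V = 3 i \sqrt{9677}$ ($V = \sqrt{-38566 - 48527} = \sqrt{-87093} = 3 i \sqrt{9677} \approx 295.12 i$)
$\sqrt{-200145 + V} = \sqrt{-200145 + 3 i \sqrt{9677}}$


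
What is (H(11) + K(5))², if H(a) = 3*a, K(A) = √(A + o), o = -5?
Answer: 1089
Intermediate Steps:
K(A) = √(-5 + A) (K(A) = √(A - 5) = √(-5 + A))
(H(11) + K(5))² = (3*11 + √(-5 + 5))² = (33 + √0)² = (33 + 0)² = 33² = 1089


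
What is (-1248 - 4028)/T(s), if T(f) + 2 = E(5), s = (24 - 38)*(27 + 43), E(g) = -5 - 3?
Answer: 2638/5 ≈ 527.60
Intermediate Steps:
E(g) = -8
s = -980 (s = -14*70 = -980)
T(f) = -10 (T(f) = -2 - 8 = -10)
(-1248 - 4028)/T(s) = (-1248 - 4028)/(-10) = -5276*(-1/10) = 2638/5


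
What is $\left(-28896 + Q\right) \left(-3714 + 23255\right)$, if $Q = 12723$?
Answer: $-316036593$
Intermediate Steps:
$\left(-28896 + Q\right) \left(-3714 + 23255\right) = \left(-28896 + 12723\right) \left(-3714 + 23255\right) = \left(-16173\right) 19541 = -316036593$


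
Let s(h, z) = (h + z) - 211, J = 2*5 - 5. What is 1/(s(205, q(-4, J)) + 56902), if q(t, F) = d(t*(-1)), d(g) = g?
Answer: 1/56900 ≈ 1.7575e-5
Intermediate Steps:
J = 5 (J = 10 - 5 = 5)
q(t, F) = -t (q(t, F) = t*(-1) = -t)
s(h, z) = -211 + h + z
1/(s(205, q(-4, J)) + 56902) = 1/((-211 + 205 - 1*(-4)) + 56902) = 1/((-211 + 205 + 4) + 56902) = 1/(-2 + 56902) = 1/56900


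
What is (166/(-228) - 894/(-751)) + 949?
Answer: 81287269/85614 ≈ 949.46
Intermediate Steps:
(166/(-228) - 894/(-751)) + 949 = (166*(-1/228) - 894*(-1/751)) + 949 = (-83/114 + 894/751) + 949 = 39583/85614 + 949 = 81287269/85614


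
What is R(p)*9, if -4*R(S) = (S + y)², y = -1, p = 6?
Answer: -225/4 ≈ -56.250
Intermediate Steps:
R(S) = -(-1 + S)²/4 (R(S) = -(S - 1)²/4 = -(-1 + S)²/4)
R(p)*9 = -(-1 + 6)²/4*9 = -¼*5²*9 = -¼*25*9 = -25/4*9 = -225/4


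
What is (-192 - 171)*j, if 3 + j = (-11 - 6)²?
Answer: -103818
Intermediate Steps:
j = 286 (j = -3 + (-11 - 6)² = -3 + (-17)² = -3 + 289 = 286)
(-192 - 171)*j = (-192 - 171)*286 = -363*286 = -103818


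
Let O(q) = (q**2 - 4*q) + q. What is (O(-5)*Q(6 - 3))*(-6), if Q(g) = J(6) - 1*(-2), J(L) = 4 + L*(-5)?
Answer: 5760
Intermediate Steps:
J(L) = 4 - 5*L
Q(g) = -24 (Q(g) = (4 - 5*6) - 1*(-2) = (4 - 30) + 2 = -26 + 2 = -24)
O(q) = q**2 - 3*q
(O(-5)*Q(6 - 3))*(-6) = (-5*(-3 - 5)*(-24))*(-6) = (-5*(-8)*(-24))*(-6) = (40*(-24))*(-6) = -960*(-6) = 5760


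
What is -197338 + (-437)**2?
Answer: -6369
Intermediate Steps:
-197338 + (-437)**2 = -197338 + 190969 = -6369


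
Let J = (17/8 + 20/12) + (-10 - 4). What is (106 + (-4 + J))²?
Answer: 4853209/576 ≈ 8425.7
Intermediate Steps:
J = -245/24 (J = (17*(⅛) + 20*(1/12)) - 14 = (17/8 + 5/3) - 14 = 91/24 - 14 = -245/24 ≈ -10.208)
(106 + (-4 + J))² = (106 + (-4 - 245/24))² = (106 - 341/24)² = (2203/24)² = 4853209/576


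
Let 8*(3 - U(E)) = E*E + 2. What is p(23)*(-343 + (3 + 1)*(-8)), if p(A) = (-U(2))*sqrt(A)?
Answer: 3375*sqrt(23)/4 ≈ 4046.5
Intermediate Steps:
U(E) = 11/4 - E**2/8 (U(E) = 3 - (E*E + 2)/8 = 3 - (E**2 + 2)/8 = 3 - (2 + E**2)/8 = 3 + (-1/4 - E**2/8) = 11/4 - E**2/8)
p(A) = -9*sqrt(A)/4 (p(A) = (-(11/4 - 1/8*2**2))*sqrt(A) = (-(11/4 - 1/8*4))*sqrt(A) = (-(11/4 - 1/2))*sqrt(A) = (-1*9/4)*sqrt(A) = -9*sqrt(A)/4)
p(23)*(-343 + (3 + 1)*(-8)) = (-9*sqrt(23)/4)*(-343 + (3 + 1)*(-8)) = (-9*sqrt(23)/4)*(-343 + 4*(-8)) = (-9*sqrt(23)/4)*(-343 - 32) = -9*sqrt(23)/4*(-375) = 3375*sqrt(23)/4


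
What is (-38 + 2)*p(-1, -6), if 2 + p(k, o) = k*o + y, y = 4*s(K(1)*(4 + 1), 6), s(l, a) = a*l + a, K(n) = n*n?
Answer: -5328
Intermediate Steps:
K(n) = n**2
s(l, a) = a + a*l
y = 144 (y = 4*(6*(1 + 1**2*(4 + 1))) = 4*(6*(1 + 1*5)) = 4*(6*(1 + 5)) = 4*(6*6) = 4*36 = 144)
p(k, o) = 142 + k*o (p(k, o) = -2 + (k*o + 144) = -2 + (144 + k*o) = 142 + k*o)
(-38 + 2)*p(-1, -6) = (-38 + 2)*(142 - 1*(-6)) = -36*(142 + 6) = -36*148 = -5328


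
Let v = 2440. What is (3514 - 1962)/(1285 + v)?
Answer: 1552/3725 ≈ 0.41664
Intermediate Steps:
(3514 - 1962)/(1285 + v) = (3514 - 1962)/(1285 + 2440) = 1552/3725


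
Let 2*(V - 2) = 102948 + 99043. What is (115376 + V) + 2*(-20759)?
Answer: 349711/2 ≈ 1.7486e+5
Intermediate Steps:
V = 201995/2 (V = 2 + (102948 + 99043)/2 = 2 + (1/2)*201991 = 2 + 201991/2 = 201995/2 ≈ 1.0100e+5)
(115376 + V) + 2*(-20759) = (115376 + 201995/2) + 2*(-20759) = 432747/2 - 41518 = 349711/2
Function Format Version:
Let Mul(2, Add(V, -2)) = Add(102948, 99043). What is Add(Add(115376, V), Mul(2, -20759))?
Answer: Rational(349711, 2) ≈ 1.7486e+5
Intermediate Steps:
V = Rational(201995, 2) (V = Add(2, Mul(Rational(1, 2), Add(102948, 99043))) = Add(2, Mul(Rational(1, 2), 201991)) = Add(2, Rational(201991, 2)) = Rational(201995, 2) ≈ 1.0100e+5)
Add(Add(115376, V), Mul(2, -20759)) = Add(Add(115376, Rational(201995, 2)), Mul(2, -20759)) = Add(Rational(432747, 2), -41518) = Rational(349711, 2)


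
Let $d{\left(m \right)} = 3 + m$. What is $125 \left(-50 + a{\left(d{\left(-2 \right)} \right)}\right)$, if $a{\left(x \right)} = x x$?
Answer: $-6125$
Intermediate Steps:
$a{\left(x \right)} = x^{2}$
$125 \left(-50 + a{\left(d{\left(-2 \right)} \right)}\right) = 125 \left(-50 + \left(3 - 2\right)^{2}\right) = 125 \left(-50 + 1^{2}\right) = 125 \left(-50 + 1\right) = 125 \left(-49\right) = -6125$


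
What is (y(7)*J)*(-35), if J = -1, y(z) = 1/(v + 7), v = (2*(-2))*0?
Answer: 5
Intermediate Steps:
v = 0 (v = -4*0 = 0)
y(z) = 1/7 (y(z) = 1/(0 + 7) = 1/7)
(y(7)*J)*(-35) = ((1/7)*(-1))*(-35) = -1/7*(-35) = 5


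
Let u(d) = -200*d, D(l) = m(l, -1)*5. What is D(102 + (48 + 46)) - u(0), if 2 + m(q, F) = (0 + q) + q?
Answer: 1950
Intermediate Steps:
m(q, F) = -2 + 2*q (m(q, F) = -2 + ((0 + q) + q) = -2 + (q + q) = -2 + 2*q)
D(l) = -10 + 10*l (D(l) = (-2 + 2*l)*5 = -10 + 10*l)
D(102 + (48 + 46)) - u(0) = (-10 + 10*(102 + (48 + 46))) - (-200)*0 = (-10 + 10*(102 + 94)) - 1*0 = (-10 + 10*196) + 0 = (-10 + 1960) + 0 = 1950 + 0 = 1950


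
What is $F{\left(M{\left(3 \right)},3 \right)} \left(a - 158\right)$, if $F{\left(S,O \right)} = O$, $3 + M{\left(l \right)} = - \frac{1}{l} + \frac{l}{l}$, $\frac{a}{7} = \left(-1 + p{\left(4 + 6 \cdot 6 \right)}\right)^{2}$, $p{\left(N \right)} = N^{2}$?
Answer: $53692347$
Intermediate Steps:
$a = 17897607$ ($a = 7 \left(-1 + \left(4 + 6 \cdot 6\right)^{2}\right)^{2} = 7 \left(-1 + \left(4 + 36\right)^{2}\right)^{2} = 7 \left(-1 + 40^{2}\right)^{2} = 7 \left(-1 + 1600\right)^{2} = 7 \cdot 1599^{2} = 7 \cdot 2556801 = 17897607$)
$M{\left(l \right)} = -2 - \frac{1}{l}$ ($M{\left(l \right)} = -3 - \left(\frac{1}{l} - \frac{l}{l}\right) = -3 + \left(- \frac{1}{l} + 1\right) = -3 + \left(1 - \frac{1}{l}\right) = -2 - \frac{1}{l}$)
$F{\left(M{\left(3 \right)},3 \right)} \left(a - 158\right) = 3 \left(17897607 - 158\right) = 3 \cdot 17897449 = 53692347$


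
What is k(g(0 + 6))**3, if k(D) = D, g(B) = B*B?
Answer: 46656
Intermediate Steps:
g(B) = B**2
k(g(0 + 6))**3 = ((0 + 6)**2)**3 = (6**2)**3 = 36**3 = 46656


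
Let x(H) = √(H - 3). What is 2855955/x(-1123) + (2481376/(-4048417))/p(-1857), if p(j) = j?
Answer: 2481376/7517910369 - 2855955*I*√1126/1126 ≈ 0.00033006 - 85110.0*I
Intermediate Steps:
x(H) = √(-3 + H)
2855955/x(-1123) + (2481376/(-4048417))/p(-1857) = 2855955/(√(-3 - 1123)) + (2481376/(-4048417))/(-1857) = 2855955/(√(-1126)) + (2481376*(-1/4048417))*(-1/1857) = 2855955/((I*√1126)) - 2481376/4048417*(-1/1857) = 2855955*(-I*√1126/1126) + 2481376/7517910369 = -2855955*I*√1126/1126 + 2481376/7517910369 = 2481376/7517910369 - 2855955*I*√1126/1126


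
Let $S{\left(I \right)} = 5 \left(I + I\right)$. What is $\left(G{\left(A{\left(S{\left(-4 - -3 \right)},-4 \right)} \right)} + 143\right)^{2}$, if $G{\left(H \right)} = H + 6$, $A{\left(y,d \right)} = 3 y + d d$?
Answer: $18225$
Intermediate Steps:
$S{\left(I \right)} = 10 I$ ($S{\left(I \right)} = 5 \cdot 2 I = 10 I$)
$A{\left(y,d \right)} = d^{2} + 3 y$ ($A{\left(y,d \right)} = 3 y + d^{2} = d^{2} + 3 y$)
$G{\left(H \right)} = 6 + H$
$\left(G{\left(A{\left(S{\left(-4 - -3 \right)},-4 \right)} \right)} + 143\right)^{2} = \left(\left(6 + \left(\left(-4\right)^{2} + 3 \cdot 10 \left(-4 - -3\right)\right)\right) + 143\right)^{2} = \left(\left(6 + \left(16 + 3 \cdot 10 \left(-4 + 3\right)\right)\right) + 143\right)^{2} = \left(\left(6 + \left(16 + 3 \cdot 10 \left(-1\right)\right)\right) + 143\right)^{2} = \left(\left(6 + \left(16 + 3 \left(-10\right)\right)\right) + 143\right)^{2} = \left(\left(6 + \left(16 - 30\right)\right) + 143\right)^{2} = \left(\left(6 - 14\right) + 143\right)^{2} = \left(-8 + 143\right)^{2} = 135^{2} = 18225$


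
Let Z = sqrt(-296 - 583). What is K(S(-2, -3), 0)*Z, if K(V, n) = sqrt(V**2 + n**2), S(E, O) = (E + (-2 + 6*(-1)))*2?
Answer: 20*I*sqrt(879) ≈ 592.96*I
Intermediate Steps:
S(E, O) = -16 + 2*E (S(E, O) = (E + (-2 - 6))*2 = (E - 8)*2 = (-8 + E)*2 = -16 + 2*E)
Z = I*sqrt(879) (Z = sqrt(-879) = I*sqrt(879) ≈ 29.648*I)
K(S(-2, -3), 0)*Z = sqrt((-16 + 2*(-2))**2 + 0**2)*(I*sqrt(879)) = sqrt((-16 - 4)**2 + 0)*(I*sqrt(879)) = sqrt((-20)**2 + 0)*(I*sqrt(879)) = sqrt(400 + 0)*(I*sqrt(879)) = sqrt(400)*(I*sqrt(879)) = 20*(I*sqrt(879)) = 20*I*sqrt(879)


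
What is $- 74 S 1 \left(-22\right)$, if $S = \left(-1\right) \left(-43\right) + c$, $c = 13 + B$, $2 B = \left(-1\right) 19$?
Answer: $75702$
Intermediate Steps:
$B = - \frac{19}{2}$ ($B = \frac{\left(-1\right) 19}{2} = \frac{1}{2} \left(-19\right) = - \frac{19}{2} \approx -9.5$)
$c = \frac{7}{2}$ ($c = 13 - \frac{19}{2} = \frac{7}{2} \approx 3.5$)
$S = \frac{93}{2}$ ($S = \left(-1\right) \left(-43\right) + \frac{7}{2} = 43 + \frac{7}{2} = \frac{93}{2} \approx 46.5$)
$- 74 S 1 \left(-22\right) = \left(-74\right) \frac{93}{2} \cdot 1 \left(-22\right) = \left(-3441\right) \left(-22\right) = 75702$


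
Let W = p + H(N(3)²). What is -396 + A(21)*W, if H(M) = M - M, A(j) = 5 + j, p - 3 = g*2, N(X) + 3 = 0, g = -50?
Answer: -2918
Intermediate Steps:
N(X) = -3 (N(X) = -3 + 0 = -3)
p = -97 (p = 3 - 50*2 = 3 - 100 = -97)
H(M) = 0
W = -97 (W = -97 + 0 = -97)
-396 + A(21)*W = -396 + (5 + 21)*(-97) = -396 + 26*(-97) = -396 - 2522 = -2918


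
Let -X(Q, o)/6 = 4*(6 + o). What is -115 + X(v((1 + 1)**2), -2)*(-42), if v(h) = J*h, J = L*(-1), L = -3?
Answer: 3917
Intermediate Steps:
J = 3 (J = -3*(-1) = 3)
v(h) = 3*h
X(Q, o) = -144 - 24*o (X(Q, o) = -24*(6 + o) = -6*(24 + 4*o) = -144 - 24*o)
-115 + X(v((1 + 1)**2), -2)*(-42) = -115 + (-144 - 24*(-2))*(-42) = -115 + (-144 + 48)*(-42) = -115 - 96*(-42) = -115 + 4032 = 3917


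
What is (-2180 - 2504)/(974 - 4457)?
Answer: 4684/3483 ≈ 1.3448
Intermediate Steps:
(-2180 - 2504)/(974 - 4457) = -4684/(-3483) = -4684*(-1/3483) = 4684/3483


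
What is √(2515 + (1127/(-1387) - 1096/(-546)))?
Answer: √360763401805170/378651 ≈ 50.162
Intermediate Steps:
√(2515 + (1127/(-1387) - 1096/(-546))) = √(2515 + (1127*(-1/1387) - 1096*(-1/546))) = √(2515 + (-1127/1387 + 548/273)) = √(2515 + 452405/378651) = √(952759670/378651) = √360763401805170/378651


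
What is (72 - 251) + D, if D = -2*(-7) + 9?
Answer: -156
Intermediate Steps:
D = 23 (D = 14 + 9 = 23)
(72 - 251) + D = (72 - 251) + 23 = -179 + 23 = -156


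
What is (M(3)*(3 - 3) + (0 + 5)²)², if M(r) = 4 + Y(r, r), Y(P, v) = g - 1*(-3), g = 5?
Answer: 625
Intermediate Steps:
Y(P, v) = 8 (Y(P, v) = 5 - 1*(-3) = 5 + 3 = 8)
M(r) = 12 (M(r) = 4 + 8 = 12)
(M(3)*(3 - 3) + (0 + 5)²)² = (12*(3 - 3) + (0 + 5)²)² = (12*0 + 5²)² = (0 + 25)² = 25² = 625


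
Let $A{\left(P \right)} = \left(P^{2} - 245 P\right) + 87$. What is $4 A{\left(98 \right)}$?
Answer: $-57276$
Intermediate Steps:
$A{\left(P \right)} = 87 + P^{2} - 245 P$
$4 A{\left(98 \right)} = 4 \left(87 + 98^{2} - 24010\right) = 4 \left(87 + 9604 - 24010\right) = 4 \left(-14319\right) = -57276$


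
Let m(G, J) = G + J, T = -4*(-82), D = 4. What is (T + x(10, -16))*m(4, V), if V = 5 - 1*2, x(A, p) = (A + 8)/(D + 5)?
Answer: 2310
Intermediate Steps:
x(A, p) = 8/9 + A/9 (x(A, p) = (A + 8)/(4 + 5) = (8 + A)/9 = (8 + A)*(⅑) = 8/9 + A/9)
T = 328
V = 3 (V = 5 - 2 = 3)
(T + x(10, -16))*m(4, V) = (328 + (8/9 + (⅑)*10))*(4 + 3) = (328 + (8/9 + 10/9))*7 = (328 + 2)*7 = 330*7 = 2310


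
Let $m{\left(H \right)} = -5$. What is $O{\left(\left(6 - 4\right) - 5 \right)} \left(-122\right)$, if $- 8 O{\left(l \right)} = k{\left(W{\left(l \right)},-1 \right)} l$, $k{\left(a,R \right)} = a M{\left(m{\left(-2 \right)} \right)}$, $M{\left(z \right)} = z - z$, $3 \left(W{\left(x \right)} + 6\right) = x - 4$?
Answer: $0$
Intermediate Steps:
$W{\left(x \right)} = - \frac{22}{3} + \frac{x}{3}$ ($W{\left(x \right)} = -6 + \frac{x - 4}{3} = -6 + \frac{-4 + x}{3} = -6 + \left(- \frac{4}{3} + \frac{x}{3}\right) = - \frac{22}{3} + \frac{x}{3}$)
$M{\left(z \right)} = 0$
$k{\left(a,R \right)} = 0$ ($k{\left(a,R \right)} = a 0 = 0$)
$O{\left(l \right)} = 0$ ($O{\left(l \right)} = - \frac{0 l}{8} = \left(- \frac{1}{8}\right) 0 = 0$)
$O{\left(\left(6 - 4\right) - 5 \right)} \left(-122\right) = 0 \left(-122\right) = 0$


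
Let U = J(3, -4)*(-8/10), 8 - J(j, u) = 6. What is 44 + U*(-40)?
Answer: 108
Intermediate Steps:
J(j, u) = 2 (J(j, u) = 8 - 1*6 = 8 - 6 = 2)
U = -8/5 (U = 2*(-8/10) = 2*(-8*⅒) = 2*(-⅘) = -8/5 ≈ -1.6000)
44 + U*(-40) = 44 - 8/5*(-40) = 44 + 64 = 108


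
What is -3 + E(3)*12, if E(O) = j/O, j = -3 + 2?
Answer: -7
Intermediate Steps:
j = -1
E(O) = -1/O
-3 + E(3)*12 = -3 - 1/3*12 = -3 - 1*⅓*12 = -3 - ⅓*12 = -3 - 4 = -7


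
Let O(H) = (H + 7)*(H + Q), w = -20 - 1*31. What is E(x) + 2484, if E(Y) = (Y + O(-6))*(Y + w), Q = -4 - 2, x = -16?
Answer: 4360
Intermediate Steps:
Q = -6
w = -51 (w = -20 - 31 = -51)
O(H) = (-6 + H)*(7 + H) (O(H) = (H + 7)*(H - 6) = (7 + H)*(-6 + H) = (-6 + H)*(7 + H))
E(Y) = (-51 + Y)*(-12 + Y) (E(Y) = (Y + (-42 - 6 + (-6)**2))*(Y - 51) = (Y + (-42 - 6 + 36))*(-51 + Y) = (Y - 12)*(-51 + Y) = (-12 + Y)*(-51 + Y) = (-51 + Y)*(-12 + Y))
E(x) + 2484 = (612 + (-16)**2 - 63*(-16)) + 2484 = (612 + 256 + 1008) + 2484 = 1876 + 2484 = 4360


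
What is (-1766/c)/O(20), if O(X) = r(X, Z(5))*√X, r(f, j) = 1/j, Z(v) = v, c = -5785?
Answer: 883*√5/5785 ≈ 0.34130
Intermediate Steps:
O(X) = √X/5
(-1766/c)/O(20) = (-1766/(-5785))/((√20/5)) = (-1766*(-1/5785))/(((2*√5)/5)) = 1766/(5785*((2*√5/5))) = 1766*(√5/2)/5785 = 883*√5/5785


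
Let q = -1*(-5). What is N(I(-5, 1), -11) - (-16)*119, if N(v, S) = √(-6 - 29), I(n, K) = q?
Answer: 1904 + I*√35 ≈ 1904.0 + 5.9161*I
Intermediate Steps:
q = 5
I(n, K) = 5
N(v, S) = I*√35 (N(v, S) = √(-35) = I*√35)
N(I(-5, 1), -11) - (-16)*119 = I*√35 - (-16)*119 = I*√35 - 1*(-1904) = I*√35 + 1904 = 1904 + I*√35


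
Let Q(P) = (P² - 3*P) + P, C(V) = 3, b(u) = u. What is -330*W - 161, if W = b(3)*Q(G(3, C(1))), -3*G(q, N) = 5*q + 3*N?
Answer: -79361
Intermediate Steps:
G(q, N) = -N - 5*q/3 (G(q, N) = -(5*q + 3*N)/3 = -(3*N + 5*q)/3 = -N - 5*q/3)
Q(P) = P² - 2*P
W = 240 (W = 3*((-1*3 - 5/3*3)*(-2 + (-1*3 - 5/3*3))) = 3*((-3 - 5)*(-2 + (-3 - 5))) = 3*(-8*(-2 - 8)) = 3*(-8*(-10)) = 3*80 = 240)
-330*W - 161 = -330*240 - 161 = -79200 - 161 = -79361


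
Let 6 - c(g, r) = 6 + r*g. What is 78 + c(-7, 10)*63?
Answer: 4488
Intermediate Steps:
c(g, r) = -g*r (c(g, r) = 6 - (6 + r*g) = 6 - (6 + g*r) = 6 + (-6 - g*r) = -g*r)
78 + c(-7, 10)*63 = 78 - 1*(-7)*10*63 = 78 + 70*63 = 78 + 4410 = 4488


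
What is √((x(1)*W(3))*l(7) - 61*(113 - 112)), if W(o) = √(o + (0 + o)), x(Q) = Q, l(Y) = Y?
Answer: √(-61 + 7*√6) ≈ 6.6222*I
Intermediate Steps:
W(o) = √2*√o (W(o) = √(o + o) = √(2*o) = √2*√o)
√((x(1)*W(3))*l(7) - 61*(113 - 112)) = √((1*(√2*√3))*7 - 61*(113 - 112)) = √((1*√6)*7 - 61*1) = √(√6*7 - 61) = √(7*√6 - 61) = √(-61 + 7*√6)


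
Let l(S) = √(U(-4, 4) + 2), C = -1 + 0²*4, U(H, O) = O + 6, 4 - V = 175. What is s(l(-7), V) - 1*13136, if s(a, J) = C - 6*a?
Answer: -13137 - 12*√3 ≈ -13158.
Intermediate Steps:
V = -171 (V = 4 - 1*175 = 4 - 175 = -171)
U(H, O) = 6 + O
C = -1 (C = -1 + 0*4 = -1 + 0 = -1)
l(S) = 2*√3 (l(S) = √((6 + 4) + 2) = √(10 + 2) = √12 = 2*√3)
s(a, J) = -1 - 6*a
s(l(-7), V) - 1*13136 = (-1 - 12*√3) - 1*13136 = (-1 - 12*√3) - 13136 = -13137 - 12*√3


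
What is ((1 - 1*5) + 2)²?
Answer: 4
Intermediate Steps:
((1 - 1*5) + 2)² = ((1 - 5) + 2)² = (-4 + 2)² = (-2)² = 4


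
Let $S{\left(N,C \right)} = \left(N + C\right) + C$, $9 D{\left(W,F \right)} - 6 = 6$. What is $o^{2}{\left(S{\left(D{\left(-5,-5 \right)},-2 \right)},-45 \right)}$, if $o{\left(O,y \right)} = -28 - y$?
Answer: $289$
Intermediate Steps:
$D{\left(W,F \right)} = \frac{4}{3}$ ($D{\left(W,F \right)} = \frac{2}{3} + \frac{1}{9} \cdot 6 = \frac{2}{3} + \frac{2}{3} = \frac{4}{3}$)
$S{\left(N,C \right)} = N + 2 C$ ($S{\left(N,C \right)} = \left(C + N\right) + C = N + 2 C$)
$o^{2}{\left(S{\left(D{\left(-5,-5 \right)},-2 \right)},-45 \right)} = \left(-28 - -45\right)^{2} = \left(-28 + 45\right)^{2} = 17^{2} = 289$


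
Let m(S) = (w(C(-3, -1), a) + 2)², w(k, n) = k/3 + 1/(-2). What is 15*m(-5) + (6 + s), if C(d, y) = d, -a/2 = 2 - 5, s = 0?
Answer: 39/4 ≈ 9.7500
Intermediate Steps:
a = 6 (a = -2*(2 - 5) = -2*(-3) = 6)
w(k, n) = -½ + k/3 (w(k, n) = k*(⅓) + 1*(-½) = k/3 - ½ = -½ + k/3)
m(S) = ¼ (m(S) = ((-½ + (⅓)*(-3)) + 2)² = ((-½ - 1) + 2)² = (-3/2 + 2)² = (½)² = ¼)
15*m(-5) + (6 + s) = 15*(¼) + (6 + 0) = 15/4 + 6 = 39/4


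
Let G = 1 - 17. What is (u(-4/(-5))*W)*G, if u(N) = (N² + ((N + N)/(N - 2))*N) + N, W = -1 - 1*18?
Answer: 8512/75 ≈ 113.49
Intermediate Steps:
W = -19 (W = -1 - 18 = -19)
u(N) = N + N² + 2*N²/(-2 + N) (u(N) = (N² + ((2*N)/(-2 + N))*N) + N = (N² + (2*N/(-2 + N))*N) + N = (N² + 2*N²/(-2 + N)) + N = N + N² + 2*N²/(-2 + N))
G = -16
(u(-4/(-5))*W)*G = (((-4/(-5))*(-2 - 4/(-5) + (-4/(-5))²)/(-2 - 4/(-5)))*(-19))*(-16) = (((-4*(-⅕))*(-2 - 4*(-⅕) + (-4*(-⅕))²)/(-2 - 4*(-⅕)))*(-19))*(-16) = ((4*(-2 + ⅘ + (⅘)²)/(5*(-2 + ⅘)))*(-19))*(-16) = ((4*(-2 + ⅘ + 16/25)/(5*(-6/5)))*(-19))*(-16) = (((⅘)*(-⅚)*(-14/25))*(-19))*(-16) = ((28/75)*(-19))*(-16) = -532/75*(-16) = 8512/75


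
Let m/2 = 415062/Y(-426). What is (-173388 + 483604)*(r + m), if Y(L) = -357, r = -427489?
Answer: -933346860952/7 ≈ -1.3334e+11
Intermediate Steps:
m = -276708/119 (m = 2*(415062/(-357)) = 2*(415062*(-1/357)) = 2*(-138354/119) = -276708/119 ≈ -2325.3)
(-173388 + 483604)*(r + m) = (-173388 + 483604)*(-427489 - 276708/119) = 310216*(-51147899/119) = -933346860952/7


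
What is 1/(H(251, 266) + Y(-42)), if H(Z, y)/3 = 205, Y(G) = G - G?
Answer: 1/615 ≈ 0.0016260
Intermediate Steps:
Y(G) = 0
H(Z, y) = 615 (H(Z, y) = 3*205 = 615)
1/(H(251, 266) + Y(-42)) = 1/(615 + 0) = 1/615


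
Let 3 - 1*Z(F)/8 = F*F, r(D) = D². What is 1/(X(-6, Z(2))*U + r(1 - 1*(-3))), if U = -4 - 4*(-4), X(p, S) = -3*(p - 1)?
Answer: 1/268 ≈ 0.0037313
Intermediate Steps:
Z(F) = 24 - 8*F² (Z(F) = 24 - 8*F*F = 24 - 8*F²)
X(p, S) = 3 - 3*p (X(p, S) = -3*(-1 + p) = 3 - 3*p)
U = 12 (U = -4 + 16 = 12)
1/(X(-6, Z(2))*U + r(1 - 1*(-3))) = 1/((3 - 3*(-6))*12 + (1 - 1*(-3))²) = 1/((3 + 18)*12 + (1 + 3)²) = 1/(21*12 + 4²) = 1/(252 + 16) = 1/268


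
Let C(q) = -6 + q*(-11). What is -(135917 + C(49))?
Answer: -135372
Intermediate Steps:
C(q) = -6 - 11*q
-(135917 + C(49)) = -(135917 + (-6 - 11*49)) = -(135917 + (-6 - 539)) = -(135917 - 545) = -1*135372 = -135372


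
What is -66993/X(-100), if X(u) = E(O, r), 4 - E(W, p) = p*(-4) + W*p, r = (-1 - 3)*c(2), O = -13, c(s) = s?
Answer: 22331/44 ≈ 507.52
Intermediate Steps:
r = -8 (r = (-1 - 3)*2 = -4*2 = -8)
E(W, p) = 4 + 4*p - W*p (E(W, p) = 4 - (p*(-4) + W*p) = 4 - (-4*p + W*p) = 4 + (4*p - W*p) = 4 + 4*p - W*p)
X(u) = -132 (X(u) = 4 + 4*(-8) - 1*(-13)*(-8) = 4 - 32 - 104 = -132)
-66993/X(-100) = -66993/(-132) = -66993*(-1/132) = 22331/44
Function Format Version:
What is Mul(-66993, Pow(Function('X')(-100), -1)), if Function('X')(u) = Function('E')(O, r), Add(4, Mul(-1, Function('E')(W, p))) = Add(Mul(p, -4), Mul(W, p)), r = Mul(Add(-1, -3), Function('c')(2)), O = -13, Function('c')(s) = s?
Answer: Rational(22331, 44) ≈ 507.52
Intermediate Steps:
r = -8 (r = Mul(Add(-1, -3), 2) = Mul(-4, 2) = -8)
Function('E')(W, p) = Add(4, Mul(4, p), Mul(-1, W, p)) (Function('E')(W, p) = Add(4, Mul(-1, Add(Mul(p, -4), Mul(W, p)))) = Add(4, Mul(-1, Add(Mul(-4, p), Mul(W, p)))) = Add(4, Add(Mul(4, p), Mul(-1, W, p))) = Add(4, Mul(4, p), Mul(-1, W, p)))
Function('X')(u) = -132 (Function('X')(u) = Add(4, Mul(4, -8), Mul(-1, -13, -8)) = Add(4, -32, -104) = -132)
Mul(-66993, Pow(Function('X')(-100), -1)) = Mul(-66993, Pow(-132, -1)) = Mul(-66993, Rational(-1, 132)) = Rational(22331, 44)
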